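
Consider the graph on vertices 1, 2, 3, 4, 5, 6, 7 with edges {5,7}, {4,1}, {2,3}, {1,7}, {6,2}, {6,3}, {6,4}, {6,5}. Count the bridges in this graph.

0

The edges on the cycle 6-2-3-6 are not bridges since each lies on that cycle.
Every edge lies on some cycle, so there are no bridges.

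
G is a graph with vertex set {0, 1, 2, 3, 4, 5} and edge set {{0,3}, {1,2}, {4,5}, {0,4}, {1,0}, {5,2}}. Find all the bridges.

0-3

The edges on the cycle 1-0-4-5-2-1 are not bridges since each lies on that cycle.
But removing 0 - 3 disconnects 0 from 3 — this is a bridge.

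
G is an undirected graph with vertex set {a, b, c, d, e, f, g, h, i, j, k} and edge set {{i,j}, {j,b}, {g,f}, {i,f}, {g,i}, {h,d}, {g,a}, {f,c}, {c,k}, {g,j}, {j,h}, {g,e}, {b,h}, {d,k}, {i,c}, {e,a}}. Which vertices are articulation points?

Removing g increases the component count from 1 to 2, so g is a cut vertex.
By contrast removing b leaves 1 component; it is not a cut vertex. No other vertex is a cut vertex either.

g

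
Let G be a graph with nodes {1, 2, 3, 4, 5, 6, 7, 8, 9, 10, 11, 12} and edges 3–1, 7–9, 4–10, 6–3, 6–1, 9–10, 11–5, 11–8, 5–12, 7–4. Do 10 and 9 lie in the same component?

Yes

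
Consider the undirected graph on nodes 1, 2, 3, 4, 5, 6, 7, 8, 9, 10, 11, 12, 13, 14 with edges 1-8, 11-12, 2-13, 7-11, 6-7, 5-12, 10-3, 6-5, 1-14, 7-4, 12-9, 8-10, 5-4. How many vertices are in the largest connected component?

7

Starting from 2 we can reach 2, 13. That is one component of size 2.
Starting from 1 we can reach 1, 3, 8, 10, 14. That is one component of size 5.
Starting from 4 we can reach 4, 5, 6, 7, 9, 11, 12. That is one component of size 7.
The largest has 7 vertices.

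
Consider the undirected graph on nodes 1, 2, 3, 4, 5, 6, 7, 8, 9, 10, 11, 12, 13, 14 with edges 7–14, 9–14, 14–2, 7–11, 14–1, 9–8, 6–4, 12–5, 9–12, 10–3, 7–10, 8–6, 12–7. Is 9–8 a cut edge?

Removing 9–8 leaves no path between 9 and 8: the component count goes from 2 to 3. So it is a bridge.

Yes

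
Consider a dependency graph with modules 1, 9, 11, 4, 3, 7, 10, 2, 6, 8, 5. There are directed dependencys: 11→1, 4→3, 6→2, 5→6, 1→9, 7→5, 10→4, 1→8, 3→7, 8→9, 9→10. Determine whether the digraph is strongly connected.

There is no directed path from 1 to 11, so the graph is not strongly connected.

No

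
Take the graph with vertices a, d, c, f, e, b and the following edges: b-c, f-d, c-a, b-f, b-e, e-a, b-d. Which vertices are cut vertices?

Removing b increases the component count from 1 to 2, so b is a cut vertex.
By contrast removing f leaves 1 component; it is not a cut vertex. No other vertex is a cut vertex either.

b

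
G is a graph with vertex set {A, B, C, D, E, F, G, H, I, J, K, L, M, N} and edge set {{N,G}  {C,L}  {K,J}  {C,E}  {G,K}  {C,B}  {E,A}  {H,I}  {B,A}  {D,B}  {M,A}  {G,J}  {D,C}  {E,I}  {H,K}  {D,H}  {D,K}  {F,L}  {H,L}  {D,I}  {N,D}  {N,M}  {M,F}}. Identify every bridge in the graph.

The edges on the cycle N-G-J-K-D-N are not bridges since each lies on that cycle.
Every edge lies on some cycle, so there are no bridges.

none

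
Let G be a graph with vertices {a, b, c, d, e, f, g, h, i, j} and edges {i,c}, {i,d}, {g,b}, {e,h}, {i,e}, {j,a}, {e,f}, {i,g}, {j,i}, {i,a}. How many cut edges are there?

7

The edges on the cycle j-i-a-j are not bridges since each lies on that cycle.
But removing i-e disconnects i from e; removing i-d disconnects i from d; removing g-b disconnects g from b; removing i-c disconnects i from c — these are bridges.
In total 7 edges are bridges.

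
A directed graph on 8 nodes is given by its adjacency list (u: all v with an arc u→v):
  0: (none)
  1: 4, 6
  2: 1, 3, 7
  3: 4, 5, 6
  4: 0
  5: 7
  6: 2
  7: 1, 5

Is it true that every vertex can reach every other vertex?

No

There is no directed path from 0 to 7, so the graph is not strongly connected.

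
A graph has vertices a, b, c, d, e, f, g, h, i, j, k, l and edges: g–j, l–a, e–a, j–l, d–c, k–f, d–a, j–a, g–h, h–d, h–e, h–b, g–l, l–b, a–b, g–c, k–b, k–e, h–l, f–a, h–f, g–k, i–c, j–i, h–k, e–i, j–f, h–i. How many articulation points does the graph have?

0

Removing c, for instance, still leaves 1 component. No single vertex removal increases the component count — the graph has no articulation points.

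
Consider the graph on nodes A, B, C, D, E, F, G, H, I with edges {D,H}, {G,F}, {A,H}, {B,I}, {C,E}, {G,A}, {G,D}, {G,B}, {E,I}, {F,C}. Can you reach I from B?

Yes

From B we can reach A, B, C, D, E, F, G, H, I, which includes I.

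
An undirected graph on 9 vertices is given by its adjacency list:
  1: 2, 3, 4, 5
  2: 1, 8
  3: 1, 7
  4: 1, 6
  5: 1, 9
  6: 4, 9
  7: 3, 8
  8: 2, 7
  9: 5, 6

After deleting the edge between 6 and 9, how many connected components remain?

1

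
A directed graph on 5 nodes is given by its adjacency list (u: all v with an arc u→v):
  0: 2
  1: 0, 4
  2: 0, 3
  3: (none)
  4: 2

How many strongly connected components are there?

{0, 2} are all mutually reachable — one SCC of size 2.
{4} is an SCC by itself.
{1} is an SCC by itself.
{3} is an SCC by itself.
That gives 4 strongly connected components.

4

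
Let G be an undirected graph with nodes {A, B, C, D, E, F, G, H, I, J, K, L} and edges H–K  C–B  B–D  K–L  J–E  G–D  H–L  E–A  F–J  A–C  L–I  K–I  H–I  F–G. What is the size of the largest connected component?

Starting from H we can reach H, I, K, L. That is one component of size 4.
Starting from A we can reach A, B, C, D, E, F, G, J. That is one component of size 8.
The largest has 8 vertices.

8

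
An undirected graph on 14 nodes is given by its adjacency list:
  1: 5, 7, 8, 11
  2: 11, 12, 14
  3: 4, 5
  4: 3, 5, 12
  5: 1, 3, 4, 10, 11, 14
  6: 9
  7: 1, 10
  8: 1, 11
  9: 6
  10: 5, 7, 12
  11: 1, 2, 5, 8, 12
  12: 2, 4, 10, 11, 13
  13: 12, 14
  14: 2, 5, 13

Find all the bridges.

The edges on the cycle 5-10-7-1-5 are not bridges since each lies on that cycle.
But removing 9-6 disconnects 9 from 6 — this is a bridge.

6-9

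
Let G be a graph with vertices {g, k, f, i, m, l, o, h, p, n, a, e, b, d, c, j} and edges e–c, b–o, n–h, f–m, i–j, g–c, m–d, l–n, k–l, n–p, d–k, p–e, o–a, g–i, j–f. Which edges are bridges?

a-o, b-o, h-n

The edges on the cycle g-i-j-f-m-d-k-l-n-p-e-c-g are not bridges since each lies on that cycle.
But removing b–o disconnects b from o; removing o–a disconnects o from a; removing n–h disconnects n from h — these are bridges.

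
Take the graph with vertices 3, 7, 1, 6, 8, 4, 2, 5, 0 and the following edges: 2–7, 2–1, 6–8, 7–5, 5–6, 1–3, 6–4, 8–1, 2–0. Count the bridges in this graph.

3

The edges on the cycle 2-7-5-6-8-1-2 are not bridges since each lies on that cycle.
But removing 2–0 disconnects 2 from 0; removing 1–3 disconnects 1 from 3; removing 4–6 disconnects 4 from 6 — these are bridges.
That makes 3 bridges.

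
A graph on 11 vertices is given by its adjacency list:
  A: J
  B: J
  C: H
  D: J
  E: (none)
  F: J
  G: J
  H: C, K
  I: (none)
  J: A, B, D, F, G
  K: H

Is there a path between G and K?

No

The component containing G is {A, B, D, F, G, J}, and K is not in it.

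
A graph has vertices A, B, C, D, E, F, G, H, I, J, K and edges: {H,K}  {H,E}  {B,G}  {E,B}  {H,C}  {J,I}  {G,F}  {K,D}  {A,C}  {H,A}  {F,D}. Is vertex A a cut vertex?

No

Deleting A leaves 2 components (was 2), so A is not a cut vertex.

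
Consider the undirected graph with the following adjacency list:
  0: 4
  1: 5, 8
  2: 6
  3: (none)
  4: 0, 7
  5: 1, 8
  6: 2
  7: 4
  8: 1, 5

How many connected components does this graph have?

3 is isolated — a component by itself.
Starting from 2 we can reach 2, 6. That is one component of size 2.
Starting from 1 we can reach 1, 5, 8. That is one component of size 3.
Starting from 0 we can reach 0, 4, 7. That is one component of size 3.
Total: 4 components.

4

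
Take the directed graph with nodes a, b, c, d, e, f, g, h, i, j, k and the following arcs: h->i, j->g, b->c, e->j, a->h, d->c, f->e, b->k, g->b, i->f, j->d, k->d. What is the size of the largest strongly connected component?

{k} is an SCC by itself.
{b} is an SCC by itself.
{h} is an SCC by itself.
{g} is an SCC by itself.
{i} is an SCC by itself.
(and 6 more singleton SCCs)
The largest has 1 vertex.

1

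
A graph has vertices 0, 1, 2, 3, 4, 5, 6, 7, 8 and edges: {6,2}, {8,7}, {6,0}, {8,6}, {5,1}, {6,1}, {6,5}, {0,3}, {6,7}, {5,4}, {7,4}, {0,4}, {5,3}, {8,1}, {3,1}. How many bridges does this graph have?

The edges on the cycle 8-6-0-4-7-8 are not bridges since each lies on that cycle.
But removing 6—2 disconnects 6 from 2 — this is a bridge.

1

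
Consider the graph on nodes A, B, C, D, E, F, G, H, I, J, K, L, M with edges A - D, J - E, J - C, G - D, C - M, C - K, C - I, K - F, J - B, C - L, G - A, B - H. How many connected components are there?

Starting from A we can reach A, D, G. That is one component of size 3.
Starting from B we can reach B, C, E, F, H, I, J, K, L, M. That is one component of size 10.
Total: 2 components.

2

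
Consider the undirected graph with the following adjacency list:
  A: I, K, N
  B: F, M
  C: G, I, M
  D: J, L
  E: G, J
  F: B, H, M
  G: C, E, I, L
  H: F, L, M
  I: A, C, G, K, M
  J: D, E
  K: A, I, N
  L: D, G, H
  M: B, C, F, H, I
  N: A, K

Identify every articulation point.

I

Removing I increases the component count from 1 to 2, so I is a cut vertex.
By contrast removing C leaves 1 component; it is not a cut vertex. No other vertex is a cut vertex either.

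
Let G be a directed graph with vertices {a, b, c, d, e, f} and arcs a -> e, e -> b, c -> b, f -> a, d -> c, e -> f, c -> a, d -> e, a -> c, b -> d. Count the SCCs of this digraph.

1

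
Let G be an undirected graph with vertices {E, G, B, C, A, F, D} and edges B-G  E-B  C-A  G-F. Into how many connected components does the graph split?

3

D is isolated — a component by itself.
Starting from A we can reach A, C. That is one component of size 2.
Starting from B we can reach B, E, F, G. That is one component of size 4.
Total: 3 components.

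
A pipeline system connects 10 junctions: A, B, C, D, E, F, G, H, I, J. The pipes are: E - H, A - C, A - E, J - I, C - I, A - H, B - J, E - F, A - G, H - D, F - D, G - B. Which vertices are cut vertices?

A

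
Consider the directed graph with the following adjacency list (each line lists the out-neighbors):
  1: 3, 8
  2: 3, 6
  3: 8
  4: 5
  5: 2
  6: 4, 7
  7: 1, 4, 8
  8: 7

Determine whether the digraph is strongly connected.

Yes

From 2 we can reach every vertex (1, 2, 3, 4, 5, 6, 7, 8), and every vertex can reach 2 (1, 2, 3, 4, 5, 6, 7, 8). So the whole graph is one strongly connected component.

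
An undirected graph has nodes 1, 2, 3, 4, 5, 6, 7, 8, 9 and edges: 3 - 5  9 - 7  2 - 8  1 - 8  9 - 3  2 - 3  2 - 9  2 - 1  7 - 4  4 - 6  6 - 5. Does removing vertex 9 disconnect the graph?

Deleting 9 leaves 1 component (was 1) (its neighbors 2, 3, 7 remain connected to each other), so 9 is not a cut vertex.

No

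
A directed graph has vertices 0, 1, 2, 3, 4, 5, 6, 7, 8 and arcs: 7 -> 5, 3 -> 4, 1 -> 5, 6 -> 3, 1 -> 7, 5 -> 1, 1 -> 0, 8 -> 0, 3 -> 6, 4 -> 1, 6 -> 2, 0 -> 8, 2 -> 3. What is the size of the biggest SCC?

3

{1, 5, 7} are all mutually reachable — one SCC of size 3.
{2, 3, 6} are all mutually reachable — one SCC of size 3.
{0, 8} are all mutually reachable — one SCC of size 2.
{4} is an SCC by itself.
The largest has 3 vertices.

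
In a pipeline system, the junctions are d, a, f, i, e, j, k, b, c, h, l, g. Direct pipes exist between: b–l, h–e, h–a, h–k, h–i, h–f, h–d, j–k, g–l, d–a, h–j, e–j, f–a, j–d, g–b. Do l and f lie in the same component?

No

The component containing l is {b, g, l}, and f is not in it.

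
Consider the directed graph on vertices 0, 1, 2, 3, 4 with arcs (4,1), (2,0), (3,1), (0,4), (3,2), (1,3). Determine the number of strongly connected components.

1

{0, 1, 2, 3, 4} are all mutually reachable — one SCC of size 5.
That gives 1 strongly connected component.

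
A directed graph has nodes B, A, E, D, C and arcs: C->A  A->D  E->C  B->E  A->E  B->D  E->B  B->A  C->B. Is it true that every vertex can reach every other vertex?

There is no directed path from D to E, so the graph is not strongly connected.

No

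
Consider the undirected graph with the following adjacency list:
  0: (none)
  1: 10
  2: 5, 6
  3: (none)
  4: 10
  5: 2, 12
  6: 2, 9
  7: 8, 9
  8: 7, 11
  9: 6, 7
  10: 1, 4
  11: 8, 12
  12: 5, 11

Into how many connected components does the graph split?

4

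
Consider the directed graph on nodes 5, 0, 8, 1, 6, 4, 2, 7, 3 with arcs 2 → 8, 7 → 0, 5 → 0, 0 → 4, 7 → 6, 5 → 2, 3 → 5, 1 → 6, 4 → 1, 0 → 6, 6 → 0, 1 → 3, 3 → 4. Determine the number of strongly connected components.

{0, 1, 3, 4, 5, 6} are all mutually reachable — one SCC of size 6.
{2} is an SCC by itself.
{7} is an SCC by itself.
{8} is an SCC by itself.
That gives 4 strongly connected components.

4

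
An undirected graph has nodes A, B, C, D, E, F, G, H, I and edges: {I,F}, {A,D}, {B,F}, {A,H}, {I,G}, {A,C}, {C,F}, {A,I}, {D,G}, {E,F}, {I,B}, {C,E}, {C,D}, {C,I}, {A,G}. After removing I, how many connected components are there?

With I gone, the remaining components are: {A, B, C, D, E, F, G, H}.
That is 1 component.

1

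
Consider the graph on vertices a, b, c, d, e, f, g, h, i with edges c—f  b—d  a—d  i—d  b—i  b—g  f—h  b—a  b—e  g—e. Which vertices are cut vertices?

b, f

Removing b increases the component count from 2 to 3, so b is a cut vertex.
Removing f increases the component count from 2 to 3, so f is a cut vertex.
By contrast removing c leaves 2 components; it is not a cut vertex. No other vertex is a cut vertex either.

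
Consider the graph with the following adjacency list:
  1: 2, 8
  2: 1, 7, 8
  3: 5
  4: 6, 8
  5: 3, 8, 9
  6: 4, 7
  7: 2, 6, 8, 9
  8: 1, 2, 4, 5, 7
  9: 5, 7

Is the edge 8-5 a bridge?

No

After removing 8-5, the path 8-7-9-5 still connects them, so the edge is not a bridge.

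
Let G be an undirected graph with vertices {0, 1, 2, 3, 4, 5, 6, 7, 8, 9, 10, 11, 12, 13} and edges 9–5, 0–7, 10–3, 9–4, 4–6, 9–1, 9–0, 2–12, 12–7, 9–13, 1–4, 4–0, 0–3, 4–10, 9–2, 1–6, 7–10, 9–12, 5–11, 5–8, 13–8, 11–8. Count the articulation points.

Removing 9 increases the component count from 1 to 2, so 9 is a cut vertex.
By contrast removing 10 leaves 1 component; it is not a cut vertex. No other vertex is a cut vertex either.

1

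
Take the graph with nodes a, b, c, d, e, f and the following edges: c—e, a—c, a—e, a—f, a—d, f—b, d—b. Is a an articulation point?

Yes

Deleting a raises the number of components from 1 to 2, so a is a cut vertex.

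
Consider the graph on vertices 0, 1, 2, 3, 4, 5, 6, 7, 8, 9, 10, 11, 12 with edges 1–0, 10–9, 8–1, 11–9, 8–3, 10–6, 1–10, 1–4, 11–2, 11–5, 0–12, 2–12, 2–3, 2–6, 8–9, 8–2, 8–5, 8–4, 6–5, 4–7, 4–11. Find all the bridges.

4-7

The edges on the cycle 8-1-4-11-2-6-5-8 are not bridges since each lies on that cycle.
But removing 4–7 disconnects 4 from 7 — this is a bridge.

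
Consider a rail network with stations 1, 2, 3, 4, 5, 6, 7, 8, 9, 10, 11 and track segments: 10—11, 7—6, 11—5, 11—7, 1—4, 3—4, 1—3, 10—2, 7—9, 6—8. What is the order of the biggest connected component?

8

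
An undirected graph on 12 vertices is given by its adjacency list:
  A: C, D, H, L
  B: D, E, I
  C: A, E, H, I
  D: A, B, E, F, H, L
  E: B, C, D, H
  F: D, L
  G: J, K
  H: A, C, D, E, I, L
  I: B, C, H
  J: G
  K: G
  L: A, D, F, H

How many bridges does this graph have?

2

The edges on the cycle D-H-L-D are not bridges since each lies on that cycle.
But removing G-J disconnects G from J; removing K-G disconnects K from G — these are bridges.
That makes 2 bridges.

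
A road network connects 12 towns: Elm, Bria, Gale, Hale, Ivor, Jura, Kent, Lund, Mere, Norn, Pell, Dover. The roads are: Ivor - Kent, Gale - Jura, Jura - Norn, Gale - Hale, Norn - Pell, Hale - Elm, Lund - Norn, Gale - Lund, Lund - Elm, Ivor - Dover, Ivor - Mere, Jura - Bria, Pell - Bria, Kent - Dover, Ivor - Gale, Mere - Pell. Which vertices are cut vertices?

Removing Ivor increases the component count from 1 to 2, so Ivor is a cut vertex.
By contrast removing Mere leaves 1 component; it is not a cut vertex. No other vertex is a cut vertex either.

Ivor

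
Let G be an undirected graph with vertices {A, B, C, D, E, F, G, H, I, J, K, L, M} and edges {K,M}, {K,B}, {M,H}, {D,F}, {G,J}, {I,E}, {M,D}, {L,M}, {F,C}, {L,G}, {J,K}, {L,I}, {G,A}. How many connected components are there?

1

Starting from A we can reach A, B, C, D, E, F, G, H, I, J, K, L, M. That is one component of size 13.
Total: 1 component.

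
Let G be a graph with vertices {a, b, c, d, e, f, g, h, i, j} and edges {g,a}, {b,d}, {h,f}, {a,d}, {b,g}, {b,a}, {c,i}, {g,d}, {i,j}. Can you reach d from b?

From b we can reach a, b, d, g, which includes d.

Yes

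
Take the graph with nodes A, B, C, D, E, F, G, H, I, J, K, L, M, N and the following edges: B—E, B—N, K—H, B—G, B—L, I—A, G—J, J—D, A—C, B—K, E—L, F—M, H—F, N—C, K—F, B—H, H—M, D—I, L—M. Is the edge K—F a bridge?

After removing K—F, the path K-H-F still connects them, so the edge is not a bridge.

No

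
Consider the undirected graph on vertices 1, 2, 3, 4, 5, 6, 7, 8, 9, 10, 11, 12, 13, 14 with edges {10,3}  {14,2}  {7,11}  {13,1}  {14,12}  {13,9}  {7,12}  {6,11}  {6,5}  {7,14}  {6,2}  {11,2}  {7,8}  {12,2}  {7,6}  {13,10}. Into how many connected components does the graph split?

4 is isolated — a component by itself.
Starting from 1 we can reach 1, 3, 9, 10, 13. That is one component of size 5.
Starting from 2 we can reach 2, 5, 6, 7, 8, 11, 12, 14. That is one component of size 8.
Total: 3 components.

3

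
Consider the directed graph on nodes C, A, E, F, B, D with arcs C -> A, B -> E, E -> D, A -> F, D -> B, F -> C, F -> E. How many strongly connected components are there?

{A, C, F} are all mutually reachable — one SCC of size 3.
{B, D, E} are all mutually reachable — one SCC of size 3.
That gives 2 strongly connected components.

2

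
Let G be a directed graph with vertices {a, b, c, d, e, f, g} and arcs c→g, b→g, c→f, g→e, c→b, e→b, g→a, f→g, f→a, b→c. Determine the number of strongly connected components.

3

{b, c, e, f, g} are all mutually reachable — one SCC of size 5.
{d} is an SCC by itself.
{a} is an SCC by itself.
That gives 3 strongly connected components.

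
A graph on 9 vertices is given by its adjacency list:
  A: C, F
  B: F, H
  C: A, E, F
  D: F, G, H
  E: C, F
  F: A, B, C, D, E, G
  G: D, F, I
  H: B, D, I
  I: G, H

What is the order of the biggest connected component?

Starting from A we can reach A, B, C, D, E, F, G, H, I. That is one component of size 9.
The largest has 9 vertices.

9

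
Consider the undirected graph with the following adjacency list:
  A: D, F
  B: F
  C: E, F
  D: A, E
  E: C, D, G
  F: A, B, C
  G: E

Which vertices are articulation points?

E, F

Removing E increases the component count from 1 to 2, so E is a cut vertex.
Removing F increases the component count from 1 to 2, so F is a cut vertex.
By contrast removing D leaves 1 component; it is not a cut vertex. No other vertex is a cut vertex either.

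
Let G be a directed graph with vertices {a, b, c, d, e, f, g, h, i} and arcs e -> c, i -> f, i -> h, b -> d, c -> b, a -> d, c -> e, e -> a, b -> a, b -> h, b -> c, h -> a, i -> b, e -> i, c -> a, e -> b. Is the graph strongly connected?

There is no directed path from i to g, so the graph is not strongly connected.

No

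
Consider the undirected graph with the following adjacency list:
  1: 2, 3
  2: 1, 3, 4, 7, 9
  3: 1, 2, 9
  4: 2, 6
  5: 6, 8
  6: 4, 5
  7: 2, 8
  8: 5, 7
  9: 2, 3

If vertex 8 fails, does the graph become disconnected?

No

Deleting 8 leaves 1 component (was 1) (its neighbors 5, 7 remain connected to each other), so 8 is not a cut vertex.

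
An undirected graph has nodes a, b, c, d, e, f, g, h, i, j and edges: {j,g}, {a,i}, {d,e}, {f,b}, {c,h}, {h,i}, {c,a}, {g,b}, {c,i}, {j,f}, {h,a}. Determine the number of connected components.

3

Starting from d we can reach d, e. That is one component of size 2.
Starting from a we can reach a, c, h, i. That is one component of size 4.
Starting from b we can reach b, f, g, j. That is one component of size 4.
Total: 3 components.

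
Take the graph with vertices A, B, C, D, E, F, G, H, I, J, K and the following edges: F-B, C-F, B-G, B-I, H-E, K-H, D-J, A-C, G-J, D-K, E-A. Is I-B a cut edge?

Yes

Removing I-B leaves no path between I and B: the component count goes from 1 to 2. So it is a bridge.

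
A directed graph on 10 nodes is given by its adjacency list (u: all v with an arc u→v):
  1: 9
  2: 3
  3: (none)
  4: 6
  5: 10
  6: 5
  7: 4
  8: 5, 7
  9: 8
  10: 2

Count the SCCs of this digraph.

10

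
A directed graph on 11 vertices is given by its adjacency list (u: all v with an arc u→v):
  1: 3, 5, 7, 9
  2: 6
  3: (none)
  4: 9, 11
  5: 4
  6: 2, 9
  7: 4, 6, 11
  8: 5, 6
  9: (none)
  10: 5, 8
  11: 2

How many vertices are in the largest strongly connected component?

2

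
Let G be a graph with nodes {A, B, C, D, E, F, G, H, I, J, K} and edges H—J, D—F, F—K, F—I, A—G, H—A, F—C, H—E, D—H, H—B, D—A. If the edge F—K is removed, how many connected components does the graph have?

Before removal there is 1 component.
F—K is a bridge — removing it separates F's side from K's side.
After removal: 2 components.

2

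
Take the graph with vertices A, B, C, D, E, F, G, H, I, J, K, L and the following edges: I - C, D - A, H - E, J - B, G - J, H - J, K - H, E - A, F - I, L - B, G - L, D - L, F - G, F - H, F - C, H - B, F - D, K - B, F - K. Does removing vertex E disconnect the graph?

Deleting E leaves 1 component (was 1) (its neighbors A, H remain connected to each other), so E is not a cut vertex.

No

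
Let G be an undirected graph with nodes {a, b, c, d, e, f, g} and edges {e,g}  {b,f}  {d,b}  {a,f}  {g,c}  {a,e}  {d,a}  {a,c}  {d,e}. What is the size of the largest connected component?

Starting from a we can reach a, b, c, d, e, f, g. That is one component of size 7.
The largest has 7 vertices.

7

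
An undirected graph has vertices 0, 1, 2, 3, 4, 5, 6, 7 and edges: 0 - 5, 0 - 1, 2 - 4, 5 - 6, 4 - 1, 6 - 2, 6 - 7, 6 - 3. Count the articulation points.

1

Removing 6 increases the component count from 1 to 3, so 6 is a cut vertex.
By contrast removing 1 leaves 1 component; it is not a cut vertex. No other vertex is a cut vertex either.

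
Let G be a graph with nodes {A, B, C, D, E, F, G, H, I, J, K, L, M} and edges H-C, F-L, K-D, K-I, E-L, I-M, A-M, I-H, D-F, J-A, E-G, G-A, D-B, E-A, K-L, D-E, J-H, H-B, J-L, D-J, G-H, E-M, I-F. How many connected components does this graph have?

1

Starting from A we can reach A, B, C, D, E, F, G, H, I, J, K, L, M. That is one component of size 13.
Total: 1 component.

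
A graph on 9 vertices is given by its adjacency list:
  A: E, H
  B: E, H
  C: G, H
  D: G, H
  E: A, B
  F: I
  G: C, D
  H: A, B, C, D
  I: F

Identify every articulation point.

Removing H increases the component count from 2 to 3, so H is a cut vertex.
By contrast removing E leaves 2 components; it is not a cut vertex. No other vertex is a cut vertex either.

H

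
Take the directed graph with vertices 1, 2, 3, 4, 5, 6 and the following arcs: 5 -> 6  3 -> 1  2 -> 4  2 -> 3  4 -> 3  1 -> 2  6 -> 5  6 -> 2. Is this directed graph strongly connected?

No

There is no directed path from 3 to 6, so the graph is not strongly connected.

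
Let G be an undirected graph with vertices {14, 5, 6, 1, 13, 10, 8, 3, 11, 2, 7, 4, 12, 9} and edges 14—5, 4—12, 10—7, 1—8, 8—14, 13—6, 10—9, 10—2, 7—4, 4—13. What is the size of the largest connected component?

11 is isolated — a component by itself.
3 is isolated — a component by itself.
Starting from 1 we can reach 1, 5, 8, 14. That is one component of size 4.
Starting from 2 we can reach 2, 4, 6, 7, 9, 10, 12, 13. That is one component of size 8.
The largest has 8 vertices.

8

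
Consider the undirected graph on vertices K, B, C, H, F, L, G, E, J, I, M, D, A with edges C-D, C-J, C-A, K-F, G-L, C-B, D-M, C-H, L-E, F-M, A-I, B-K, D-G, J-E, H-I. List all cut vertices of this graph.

C

Removing C increases the component count from 1 to 2, so C is a cut vertex.
By contrast removing A leaves 1 component; it is not a cut vertex. No other vertex is a cut vertex either.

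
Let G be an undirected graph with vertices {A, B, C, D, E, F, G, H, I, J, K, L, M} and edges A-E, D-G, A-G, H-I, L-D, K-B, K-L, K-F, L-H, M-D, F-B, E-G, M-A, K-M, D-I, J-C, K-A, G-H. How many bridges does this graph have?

The edges on the cycle K-F-B-K are not bridges since each lies on that cycle.
But removing J-C disconnects J from C — this is a bridge.

1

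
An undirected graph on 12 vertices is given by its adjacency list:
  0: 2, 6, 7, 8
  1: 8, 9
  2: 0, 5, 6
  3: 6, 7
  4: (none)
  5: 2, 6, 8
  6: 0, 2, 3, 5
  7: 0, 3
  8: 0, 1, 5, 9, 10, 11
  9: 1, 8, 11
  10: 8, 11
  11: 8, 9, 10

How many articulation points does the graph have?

Removing 8 increases the component count from 2 to 3, so 8 is a cut vertex.
By contrast removing 3 leaves 2 components; it is not a cut vertex. No other vertex is a cut vertex either.

1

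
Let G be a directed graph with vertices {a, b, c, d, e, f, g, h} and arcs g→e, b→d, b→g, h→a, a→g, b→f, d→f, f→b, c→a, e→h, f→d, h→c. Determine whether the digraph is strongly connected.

No

There is no directed path from e to f, so the graph is not strongly connected.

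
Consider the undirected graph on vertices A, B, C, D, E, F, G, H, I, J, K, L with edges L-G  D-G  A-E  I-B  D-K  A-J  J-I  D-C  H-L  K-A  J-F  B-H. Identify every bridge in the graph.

A-E, C-D, F-J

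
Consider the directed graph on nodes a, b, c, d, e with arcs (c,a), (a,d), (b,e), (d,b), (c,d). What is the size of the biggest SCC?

{c} is an SCC by itself.
{e} is an SCC by itself.
{d} is an SCC by itself.
{b} is an SCC by itself.
{a} is an SCC by itself.
The largest has 1 vertex.

1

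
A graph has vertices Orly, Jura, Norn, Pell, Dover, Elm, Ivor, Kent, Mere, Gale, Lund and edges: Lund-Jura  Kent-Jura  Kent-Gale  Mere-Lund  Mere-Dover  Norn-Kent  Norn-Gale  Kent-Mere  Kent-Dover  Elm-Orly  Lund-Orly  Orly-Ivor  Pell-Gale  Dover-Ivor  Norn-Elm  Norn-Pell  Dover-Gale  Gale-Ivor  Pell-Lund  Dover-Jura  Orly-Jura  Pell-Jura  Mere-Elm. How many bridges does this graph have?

0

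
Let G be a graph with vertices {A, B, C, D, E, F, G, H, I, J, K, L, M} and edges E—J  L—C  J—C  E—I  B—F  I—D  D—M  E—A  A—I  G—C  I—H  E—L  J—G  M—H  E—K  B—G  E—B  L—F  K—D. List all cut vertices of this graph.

E

Removing E increases the component count from 1 to 2, so E is a cut vertex.
By contrast removing F leaves 1 component; it is not a cut vertex. No other vertex is a cut vertex either.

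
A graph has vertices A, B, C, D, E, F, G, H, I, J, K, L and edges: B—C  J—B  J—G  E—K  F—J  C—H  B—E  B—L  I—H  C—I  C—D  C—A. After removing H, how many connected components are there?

1

With H gone, the remaining components are: {A, B, C, D, E, F, G, I, J, K, L}.
That is 1 component.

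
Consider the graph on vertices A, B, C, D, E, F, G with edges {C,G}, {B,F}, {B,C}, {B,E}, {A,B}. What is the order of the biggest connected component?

6

D is isolated — a component by itself.
Starting from A we can reach A, B, C, E, F, G. That is one component of size 6.
The largest has 6 vertices.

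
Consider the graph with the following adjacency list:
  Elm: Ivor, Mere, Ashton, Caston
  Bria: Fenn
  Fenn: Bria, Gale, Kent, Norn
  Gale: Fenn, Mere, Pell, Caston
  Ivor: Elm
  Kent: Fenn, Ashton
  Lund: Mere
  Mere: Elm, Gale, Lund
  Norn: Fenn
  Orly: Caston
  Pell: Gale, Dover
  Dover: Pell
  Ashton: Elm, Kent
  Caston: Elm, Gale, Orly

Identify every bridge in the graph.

Bria-Fenn, Caston-Orly, Dover-Pell, Elm-Ivor, Fenn-Norn, Gale-Pell, Lund-Mere

The edges on the cycle Mere-Gale-Fenn-Kent-Ashton-Elm-Mere are not bridges since each lies on that cycle.
But removing Dover-Pell disconnects Dover from Pell; removing Orly-Caston disconnects Orly from Caston; removing Gale-Pell disconnects Gale from Pell; removing Ivor-Elm disconnects Ivor from Elm — these are bridges.
In total 7 edges are bridges.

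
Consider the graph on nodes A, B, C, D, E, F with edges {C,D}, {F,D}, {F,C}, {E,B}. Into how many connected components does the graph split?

3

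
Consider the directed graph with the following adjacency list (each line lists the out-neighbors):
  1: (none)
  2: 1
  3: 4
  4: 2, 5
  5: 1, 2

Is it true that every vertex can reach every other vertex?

No

There is no directed path from 2 to 4, so the graph is not strongly connected.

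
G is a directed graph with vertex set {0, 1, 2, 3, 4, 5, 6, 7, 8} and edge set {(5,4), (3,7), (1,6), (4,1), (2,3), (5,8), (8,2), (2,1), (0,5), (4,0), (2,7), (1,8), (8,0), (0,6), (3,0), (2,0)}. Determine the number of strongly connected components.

3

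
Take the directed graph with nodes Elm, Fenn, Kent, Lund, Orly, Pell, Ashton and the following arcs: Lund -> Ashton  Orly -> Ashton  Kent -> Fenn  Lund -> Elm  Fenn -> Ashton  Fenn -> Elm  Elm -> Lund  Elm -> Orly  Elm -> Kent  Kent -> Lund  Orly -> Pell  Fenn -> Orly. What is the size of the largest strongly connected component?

4

{Elm, Fenn, Kent, Lund} are all mutually reachable — one SCC of size 4.
{Pell} is an SCC by itself.
{Ashton} is an SCC by itself.
{Orly} is an SCC by itself.
The largest has 4 vertices.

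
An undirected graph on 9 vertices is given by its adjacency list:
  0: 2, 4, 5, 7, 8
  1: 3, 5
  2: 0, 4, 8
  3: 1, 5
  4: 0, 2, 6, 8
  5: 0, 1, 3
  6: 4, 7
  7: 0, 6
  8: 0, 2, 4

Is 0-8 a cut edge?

No

After removing 0-8, the path 0-2-8 still connects them, so the edge is not a bridge.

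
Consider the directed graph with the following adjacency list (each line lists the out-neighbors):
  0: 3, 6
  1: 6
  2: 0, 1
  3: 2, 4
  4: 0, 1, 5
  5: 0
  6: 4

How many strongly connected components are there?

1

{0, 1, 2, 3, 4, 5, 6} are all mutually reachable — one SCC of size 7.
That gives 1 strongly connected component.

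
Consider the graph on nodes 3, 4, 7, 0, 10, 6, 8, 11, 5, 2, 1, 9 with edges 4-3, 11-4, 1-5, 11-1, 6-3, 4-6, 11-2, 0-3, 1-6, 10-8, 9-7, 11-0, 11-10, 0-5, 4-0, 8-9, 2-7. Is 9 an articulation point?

Deleting 9 leaves 1 component (was 1) (its neighbors 7, 8 remain connected to each other), so 9 is not a cut vertex.

No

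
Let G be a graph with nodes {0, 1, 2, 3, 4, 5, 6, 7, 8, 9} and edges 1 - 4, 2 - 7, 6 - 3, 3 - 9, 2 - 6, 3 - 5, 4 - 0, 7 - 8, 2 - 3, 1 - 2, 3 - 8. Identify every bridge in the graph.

The edges on the cycle 2-7-8-3-6-2 are not bridges since each lies on that cycle.
But removing 3 - 9 disconnects 3 from 9; removing 1 - 2 disconnects 1 from 2; removing 4 - 1 disconnects 4 from 1; removing 0 - 4 disconnects 0 from 4 — these are bridges.
In total 5 edges are bridges.

0-4, 1-2, 1-4, 3-5, 3-9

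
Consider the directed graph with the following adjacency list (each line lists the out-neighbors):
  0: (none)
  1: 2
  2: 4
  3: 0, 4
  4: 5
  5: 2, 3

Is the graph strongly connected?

No

There is no directed path from 0 to 1, so the graph is not strongly connected.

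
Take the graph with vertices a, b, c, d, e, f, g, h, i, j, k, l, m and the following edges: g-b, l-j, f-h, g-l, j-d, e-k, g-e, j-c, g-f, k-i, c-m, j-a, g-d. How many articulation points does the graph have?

Removing c increases the component count from 1 to 2, so c is a cut vertex.
Removing e increases the component count from 1 to 2, so e is a cut vertex.
Removing f increases the component count from 1 to 2, so f is a cut vertex.
Likewise g, j, k are cut vertices.
By contrast removing a leaves 1 component; it is not a cut vertex. No other vertex is a cut vertex either.

6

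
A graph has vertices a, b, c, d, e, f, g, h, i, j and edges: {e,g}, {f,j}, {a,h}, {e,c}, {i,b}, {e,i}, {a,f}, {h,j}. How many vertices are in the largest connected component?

5

d is isolated — a component by itself.
Starting from a we can reach a, f, h, j. That is one component of size 4.
Starting from b we can reach b, c, e, g, i. That is one component of size 5.
The largest has 5 vertices.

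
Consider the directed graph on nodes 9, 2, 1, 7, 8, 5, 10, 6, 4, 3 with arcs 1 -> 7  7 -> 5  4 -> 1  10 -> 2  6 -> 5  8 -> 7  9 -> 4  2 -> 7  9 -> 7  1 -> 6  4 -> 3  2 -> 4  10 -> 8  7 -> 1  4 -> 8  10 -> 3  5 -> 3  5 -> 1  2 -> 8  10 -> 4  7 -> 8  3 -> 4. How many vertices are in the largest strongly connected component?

7

{1, 3, 4, 5, 6, 7, 8} are all mutually reachable — one SCC of size 7.
{2} is an SCC by itself.
{10} is an SCC by itself.
{9} is an SCC by itself.
The largest has 7 vertices.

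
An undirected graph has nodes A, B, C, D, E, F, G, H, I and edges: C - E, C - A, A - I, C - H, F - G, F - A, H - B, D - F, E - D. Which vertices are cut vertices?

A, C, F, H

Removing A increases the component count from 1 to 2, so A is a cut vertex.
Removing C increases the component count from 1 to 2, so C is a cut vertex.
Removing F increases the component count from 1 to 2, so F is a cut vertex.
Likewise H is a cut vertex.
By contrast removing B leaves 1 component; it is not a cut vertex. No other vertex is a cut vertex either.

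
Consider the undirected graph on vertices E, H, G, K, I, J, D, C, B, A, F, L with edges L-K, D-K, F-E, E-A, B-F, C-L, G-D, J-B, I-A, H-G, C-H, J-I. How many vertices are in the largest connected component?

Starting from C we can reach C, D, G, H, K, L. That is one component of size 6.
Starting from A we can reach A, B, E, F, I, J. That is one component of size 6.
The largest has 6 vertices.

6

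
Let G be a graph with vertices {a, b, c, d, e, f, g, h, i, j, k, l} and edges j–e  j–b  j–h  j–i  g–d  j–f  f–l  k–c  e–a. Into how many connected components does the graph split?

3

Starting from d we can reach d, g. That is one component of size 2.
Starting from c we can reach c, k. That is one component of size 2.
Starting from a we can reach a, b, e, f, h, i, j, l. That is one component of size 8.
Total: 3 components.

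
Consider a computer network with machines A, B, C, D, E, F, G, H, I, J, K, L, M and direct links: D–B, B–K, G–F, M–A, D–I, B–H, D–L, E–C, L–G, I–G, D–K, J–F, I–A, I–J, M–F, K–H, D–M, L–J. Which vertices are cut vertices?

D

Removing D increases the component count from 2 to 3, so D is a cut vertex.
By contrast removing I leaves 2 components; it is not a cut vertex. No other vertex is a cut vertex either.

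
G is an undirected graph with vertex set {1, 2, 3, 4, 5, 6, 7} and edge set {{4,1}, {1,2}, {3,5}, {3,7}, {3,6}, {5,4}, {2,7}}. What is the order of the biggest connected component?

7

Starting from 1 we can reach 1, 2, 3, 4, 5, 6, 7. That is one component of size 7.
The largest has 7 vertices.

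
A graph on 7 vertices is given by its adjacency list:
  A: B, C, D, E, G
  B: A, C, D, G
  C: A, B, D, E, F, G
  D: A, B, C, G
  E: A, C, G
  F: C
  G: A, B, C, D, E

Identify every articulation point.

C

Removing C increases the component count from 1 to 2, so C is a cut vertex.
By contrast removing D leaves 1 component; it is not a cut vertex. No other vertex is a cut vertex either.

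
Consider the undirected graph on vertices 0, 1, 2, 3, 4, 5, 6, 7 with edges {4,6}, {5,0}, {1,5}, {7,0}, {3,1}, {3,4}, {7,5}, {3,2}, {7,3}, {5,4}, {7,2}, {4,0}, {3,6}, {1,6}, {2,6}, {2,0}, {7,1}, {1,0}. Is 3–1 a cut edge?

After removing 3–1, the path 3-7-1 still connects them, so the edge is not a bridge.

No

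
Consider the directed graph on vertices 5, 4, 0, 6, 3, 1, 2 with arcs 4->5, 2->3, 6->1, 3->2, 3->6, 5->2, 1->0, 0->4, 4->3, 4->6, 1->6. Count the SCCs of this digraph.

{0, 1, 2, 3, 4, 5, 6} are all mutually reachable — one SCC of size 7.
That gives 1 strongly connected component.

1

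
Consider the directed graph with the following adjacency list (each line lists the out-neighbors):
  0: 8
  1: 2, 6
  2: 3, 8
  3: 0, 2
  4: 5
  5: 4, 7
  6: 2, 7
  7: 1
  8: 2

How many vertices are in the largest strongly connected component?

4

{0, 2, 3, 8} are all mutually reachable — one SCC of size 4.
{1, 6, 7} are all mutually reachable — one SCC of size 3.
{4, 5} are all mutually reachable — one SCC of size 2.
The largest has 4 vertices.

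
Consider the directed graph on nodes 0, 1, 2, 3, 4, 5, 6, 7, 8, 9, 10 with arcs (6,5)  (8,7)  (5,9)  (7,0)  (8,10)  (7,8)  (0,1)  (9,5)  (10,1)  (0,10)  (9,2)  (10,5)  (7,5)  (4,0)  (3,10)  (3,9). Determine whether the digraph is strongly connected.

No

There is no directed path from 2 to 5, so the graph is not strongly connected.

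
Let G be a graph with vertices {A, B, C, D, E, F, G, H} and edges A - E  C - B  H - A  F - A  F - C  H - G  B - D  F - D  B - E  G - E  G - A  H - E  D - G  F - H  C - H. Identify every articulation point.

Removing D, for instance, still leaves 1 component. No single vertex removal increases the component count — the graph has no articulation points.

none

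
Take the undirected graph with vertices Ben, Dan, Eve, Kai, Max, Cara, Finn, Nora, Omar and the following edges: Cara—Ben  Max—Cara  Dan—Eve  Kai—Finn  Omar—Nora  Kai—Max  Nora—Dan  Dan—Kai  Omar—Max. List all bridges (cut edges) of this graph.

Ben-Cara, Cara-Max, Dan-Eve, Finn-Kai

The edges on the cycle Omar-Nora-Dan-Kai-Max-Omar are not bridges since each lies on that cycle.
But removing Max—Cara disconnects Max from Cara; removing Kai—Finn disconnects Kai from Finn; removing Dan—Eve disconnects Dan from Eve; removing Ben—Cara disconnects Ben from Cara — these are bridges.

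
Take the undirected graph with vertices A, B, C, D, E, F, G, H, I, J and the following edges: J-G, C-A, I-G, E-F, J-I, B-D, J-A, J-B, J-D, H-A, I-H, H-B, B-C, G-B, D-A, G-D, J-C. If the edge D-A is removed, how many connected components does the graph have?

D and A are still connected via D-J-A, so the component count stays at 2.

2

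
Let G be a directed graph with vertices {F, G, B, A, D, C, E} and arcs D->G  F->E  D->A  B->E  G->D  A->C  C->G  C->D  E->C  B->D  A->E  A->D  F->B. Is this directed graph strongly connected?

No

There is no directed path from A to B, so the graph is not strongly connected.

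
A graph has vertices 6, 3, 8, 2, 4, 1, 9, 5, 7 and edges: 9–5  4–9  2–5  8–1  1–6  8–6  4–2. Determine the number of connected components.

4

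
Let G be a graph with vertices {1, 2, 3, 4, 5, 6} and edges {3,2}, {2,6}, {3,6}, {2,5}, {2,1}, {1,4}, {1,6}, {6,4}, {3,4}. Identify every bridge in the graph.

2-5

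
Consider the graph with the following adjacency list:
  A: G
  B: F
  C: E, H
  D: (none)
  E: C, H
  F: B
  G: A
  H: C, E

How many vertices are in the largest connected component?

3

D is isolated — a component by itself.
Starting from B we can reach B, F. That is one component of size 2.
Starting from A we can reach A, G. That is one component of size 2.
Starting from C we can reach C, E, H. That is one component of size 3.
The largest has 3 vertices.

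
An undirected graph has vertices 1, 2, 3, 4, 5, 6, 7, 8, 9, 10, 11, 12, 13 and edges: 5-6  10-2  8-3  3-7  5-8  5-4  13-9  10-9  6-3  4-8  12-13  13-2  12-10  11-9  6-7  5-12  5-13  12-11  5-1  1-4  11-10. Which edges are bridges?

The edges on the cycle 12-11-9-10-12 are not bridges since each lies on that cycle.
Every edge lies on some cycle, so there are no bridges.

none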